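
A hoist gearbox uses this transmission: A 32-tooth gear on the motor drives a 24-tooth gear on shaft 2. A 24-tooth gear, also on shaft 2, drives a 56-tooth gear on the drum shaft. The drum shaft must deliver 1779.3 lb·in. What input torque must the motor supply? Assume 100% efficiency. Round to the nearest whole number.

Overall ratio R = 0.75 × 2.3333 = 1.75.
Input torque = output torque / R = 1779.3 / 1.75 = 1016.7 lb·in.

1017 lb·in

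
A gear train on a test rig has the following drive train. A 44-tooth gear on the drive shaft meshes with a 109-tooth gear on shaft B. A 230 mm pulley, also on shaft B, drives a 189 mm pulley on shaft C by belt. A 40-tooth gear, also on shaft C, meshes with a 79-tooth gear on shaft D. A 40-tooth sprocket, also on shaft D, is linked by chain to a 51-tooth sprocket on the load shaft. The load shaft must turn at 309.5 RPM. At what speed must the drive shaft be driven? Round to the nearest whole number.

Overall ratio R = 2.4773 × 0.82174 × 1.975 × 1.275 = 5.1261.
Required input speed = output speed × R = 309.5 × 5.1261 = 1586.5 RPM.

1587 RPM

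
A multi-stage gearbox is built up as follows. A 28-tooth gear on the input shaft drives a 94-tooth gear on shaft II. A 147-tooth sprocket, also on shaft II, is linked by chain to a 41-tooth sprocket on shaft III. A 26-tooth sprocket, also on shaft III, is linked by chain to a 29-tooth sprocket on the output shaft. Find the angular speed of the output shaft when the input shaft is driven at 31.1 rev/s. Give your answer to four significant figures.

gear mesh 94/28 = 3.3571 → 31.1/3.3571 = 9.2638 rev/s
chain 41/147 = 0.27891 → 9.2638/0.27891 = 33.214 rev/s
chain 29/26 = 1.1154 → 33.214/1.1154 = 29.778 rev/s

29.78 rev/s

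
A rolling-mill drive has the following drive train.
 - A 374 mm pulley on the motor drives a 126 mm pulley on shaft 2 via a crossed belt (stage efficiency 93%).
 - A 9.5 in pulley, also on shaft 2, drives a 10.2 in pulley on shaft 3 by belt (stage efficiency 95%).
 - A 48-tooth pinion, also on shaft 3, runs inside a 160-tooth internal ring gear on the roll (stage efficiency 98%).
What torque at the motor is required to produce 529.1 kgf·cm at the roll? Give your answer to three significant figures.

Overall ratio R = 0.3369 × 1.0737 × 3.3333 = 1.2057; overall efficiency η = 0.93 × 0.95 × 0.98 = 0.8658.
Input torque = output torque / (R × η) = 529.1 / (1.2057 × 0.8658) = 506.82 kgf·cm.

507 kgf·cm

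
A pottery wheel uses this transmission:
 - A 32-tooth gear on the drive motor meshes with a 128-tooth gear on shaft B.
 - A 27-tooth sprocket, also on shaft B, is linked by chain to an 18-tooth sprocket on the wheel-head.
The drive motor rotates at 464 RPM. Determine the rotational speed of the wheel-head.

gear mesh 128/32 = 4 → 464/4 = 116 RPM
chain 18/27 = 0.66667 → 116/0.66667 = 174 RPM

174 RPM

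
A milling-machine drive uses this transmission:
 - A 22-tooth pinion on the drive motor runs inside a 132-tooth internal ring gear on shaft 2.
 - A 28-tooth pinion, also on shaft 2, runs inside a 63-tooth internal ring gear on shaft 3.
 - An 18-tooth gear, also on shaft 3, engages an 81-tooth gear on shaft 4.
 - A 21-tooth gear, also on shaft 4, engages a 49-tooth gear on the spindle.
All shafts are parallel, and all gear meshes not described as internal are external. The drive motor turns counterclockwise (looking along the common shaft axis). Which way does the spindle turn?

counterclockwise

the drive motor → shaft 2: internal mesh, same direction → CCW.
shaft 2 → shaft 3: internal mesh, same direction → CCW.
shaft 3 → shaft 4: external mesh, 1 reversal → CW.
shaft 4 → the spindle: external mesh, 1 reversal → CCW.
2 reversals in total — an even number — so the spindle turns the same way as the drive motor.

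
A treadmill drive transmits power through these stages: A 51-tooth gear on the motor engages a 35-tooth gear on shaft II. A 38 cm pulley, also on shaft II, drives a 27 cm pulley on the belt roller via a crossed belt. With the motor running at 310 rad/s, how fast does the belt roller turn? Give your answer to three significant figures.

636 rad/s

Gear mesh: ratio = 35/51 = 0.68627, so shaft II turns at 310 / 0.68627 = 451.71 rad/s.
Belt: ratio = 27/38 = 0.71053, so the belt roller turns at 451.71 / 0.71053 = 635.75 rad/s.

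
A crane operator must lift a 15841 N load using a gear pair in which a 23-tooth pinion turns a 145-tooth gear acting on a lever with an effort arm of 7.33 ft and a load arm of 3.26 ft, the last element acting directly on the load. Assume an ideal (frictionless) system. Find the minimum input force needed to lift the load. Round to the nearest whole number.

Gear pair MA = 145/23 = 6.3043.
Lever MA = effort arm / load arm = 7.33/3.26 = 2.2485.
Combined ideal MA = 6.3043 × 2.2485 = 14.175.
Effort = load / MA = 15841 / 14.175 = 1117.5 N.

1118 N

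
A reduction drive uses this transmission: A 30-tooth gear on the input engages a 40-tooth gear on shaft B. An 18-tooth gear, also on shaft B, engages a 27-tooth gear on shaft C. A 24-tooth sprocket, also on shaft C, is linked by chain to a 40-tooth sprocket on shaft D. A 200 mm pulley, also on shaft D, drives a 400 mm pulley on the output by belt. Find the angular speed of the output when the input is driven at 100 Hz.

15 Hz

gear mesh 40/30 = 1.3333 → 100/1.3333 = 75 Hz
gear mesh 27/18 = 1.5 → 75/1.5 = 50 Hz
chain 40/24 = 1.6667 → 50/1.6667 = 30 Hz
belt 400/200 = 2 → 30/2 = 15 Hz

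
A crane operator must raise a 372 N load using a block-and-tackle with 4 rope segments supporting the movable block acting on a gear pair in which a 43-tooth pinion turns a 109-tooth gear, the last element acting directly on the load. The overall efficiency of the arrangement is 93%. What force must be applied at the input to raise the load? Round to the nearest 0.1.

Block-and-tackle MA = number of supporting rope parts = 4.
Gear pair MA = 109/43 = 2.5349.
Combined ideal MA = 4 × 2.5349 = 10.14.
Actual MA = 10.14 × 0.93 = 9.4298.
Effort = load / actual MA = 372 / 9.4298 = 39.45 N.

39.4 N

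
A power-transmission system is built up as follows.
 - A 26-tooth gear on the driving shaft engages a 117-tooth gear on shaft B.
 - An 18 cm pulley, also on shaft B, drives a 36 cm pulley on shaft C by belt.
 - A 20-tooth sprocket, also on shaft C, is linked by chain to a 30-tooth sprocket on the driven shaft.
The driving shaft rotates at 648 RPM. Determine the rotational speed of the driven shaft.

48 RPM

Gear mesh: ratio = 117/26 = 4.5, so shaft B turns at 648 / 4.5 = 144 RPM.
Belt: ratio = 36/18 = 2, so shaft C turns at 144 / 2 = 72 RPM.
Chain: ratio = 30/20 = 1.5, so the driven shaft turns at 72 / 1.5 = 48 RPM.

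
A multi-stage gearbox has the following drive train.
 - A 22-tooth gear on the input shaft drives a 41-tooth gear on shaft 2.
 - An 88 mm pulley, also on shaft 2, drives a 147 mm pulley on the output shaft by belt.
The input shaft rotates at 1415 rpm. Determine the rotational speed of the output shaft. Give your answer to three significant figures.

the input shaft → shaft 2 (gear mesh, 41/22): 1415 ÷ 1.8636 = 759.27 rpm
shaft 2 → the output shaft (belt, 147/88): 759.27 ÷ 1.6705 = 454.53 rpm

455 rpm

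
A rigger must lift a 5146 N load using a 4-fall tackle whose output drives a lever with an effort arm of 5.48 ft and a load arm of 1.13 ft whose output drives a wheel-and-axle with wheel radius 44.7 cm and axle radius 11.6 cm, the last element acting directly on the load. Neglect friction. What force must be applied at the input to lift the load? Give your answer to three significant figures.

68.8 N

Block-and-tackle MA = number of supporting rope parts = 4.
Lever MA = effort arm / load arm = 5.48/1.13 = 4.8496.
Wheel-and-axle MA = R/r = 44.7/11.6 = 3.8534.
Combined ideal MA = 4 × 4.8496 × 3.8534 = 74.75.
Effort = load / MA = 5146 / 74.75 = 68.843 N.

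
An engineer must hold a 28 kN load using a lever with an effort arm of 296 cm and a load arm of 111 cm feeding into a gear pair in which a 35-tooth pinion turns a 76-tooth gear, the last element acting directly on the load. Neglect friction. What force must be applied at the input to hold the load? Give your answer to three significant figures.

Lever MA = effort arm / load arm = 296/111 = 2.6667.
Gear pair MA = 76/35 = 2.1714.
Combined ideal MA = 2.6667 × 2.1714 = 5.7905.
Effort = load / MA = 28 / 5.7905 = 4.8355 kN.

4.84 kN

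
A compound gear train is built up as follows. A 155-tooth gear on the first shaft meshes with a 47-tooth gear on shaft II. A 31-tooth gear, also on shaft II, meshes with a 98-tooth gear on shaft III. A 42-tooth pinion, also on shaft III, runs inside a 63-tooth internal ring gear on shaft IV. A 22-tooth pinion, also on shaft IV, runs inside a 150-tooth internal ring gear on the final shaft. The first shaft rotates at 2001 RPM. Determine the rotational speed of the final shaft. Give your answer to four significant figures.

Gear mesh: ratio = 47/155 = 0.30323, so shaft II turns at 2001 / 0.30323 = 6599 RPM.
Gear mesh: ratio = 98/31 = 3.1613, so shaft III turns at 6599 / 3.1613 = 2087.5 RPM.
Internal gear: ratio = 63/42 = 1.5, so shaft IV turns at 2087.5 / 1.5 = 1391.6 RPM.
Internal gear: ratio = 150/22 = 6.8182, so the final shaft turns at 1391.6 / 6.8182 = 204.11 RPM.

204.1 RPM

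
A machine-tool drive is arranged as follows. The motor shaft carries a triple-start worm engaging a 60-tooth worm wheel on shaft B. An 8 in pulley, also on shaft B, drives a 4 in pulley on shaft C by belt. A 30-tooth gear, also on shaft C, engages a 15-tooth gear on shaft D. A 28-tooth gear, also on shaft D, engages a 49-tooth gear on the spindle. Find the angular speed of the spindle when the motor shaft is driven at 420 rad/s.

Worm: ratio = 60/3 = 20, so shaft B turns at 420 / 20 = 21 rad/s.
Belt: ratio = 4/8 = 0.5, so shaft C turns at 21 / 0.5 = 42 rad/s.
Gear mesh: ratio = 15/30 = 0.5, so shaft D turns at 42 / 0.5 = 84 rad/s.
Gear mesh: ratio = 49/28 = 1.75, so the spindle turns at 84 / 1.75 = 48 rad/s.

48 rad/s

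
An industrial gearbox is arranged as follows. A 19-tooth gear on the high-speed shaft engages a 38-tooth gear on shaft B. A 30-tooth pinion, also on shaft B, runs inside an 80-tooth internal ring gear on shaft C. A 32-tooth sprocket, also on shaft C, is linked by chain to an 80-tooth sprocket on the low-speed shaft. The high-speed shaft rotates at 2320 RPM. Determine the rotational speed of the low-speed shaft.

gear mesh 38/19 = 2 → 2320/2 = 1160 RPM
internal gear 80/30 = 2.6667 → 1160/2.6667 = 435 RPM
chain 80/32 = 2.5 → 435/2.5 = 174 RPM

174 RPM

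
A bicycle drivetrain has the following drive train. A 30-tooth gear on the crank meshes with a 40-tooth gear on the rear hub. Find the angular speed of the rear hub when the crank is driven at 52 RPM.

39 RPM

gear mesh 40/30 = 1.3333 → 52/1.3333 = 39 RPM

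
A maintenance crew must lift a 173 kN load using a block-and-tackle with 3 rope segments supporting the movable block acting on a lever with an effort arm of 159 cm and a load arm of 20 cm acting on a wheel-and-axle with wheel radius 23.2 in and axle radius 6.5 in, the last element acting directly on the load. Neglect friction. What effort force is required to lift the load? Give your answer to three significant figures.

2.03 kN

Block-and-tackle MA = number of supporting rope parts = 3.
Lever MA = effort arm / load arm = 159/20 = 7.95.
Wheel-and-axle MA = R/r = 23.2/6.5 = 3.5692.
Combined ideal MA = 3 × 7.95 × 3.5692 = 85.126.
Effort = load / MA = 173 / 85.126 = 2.0323 kN.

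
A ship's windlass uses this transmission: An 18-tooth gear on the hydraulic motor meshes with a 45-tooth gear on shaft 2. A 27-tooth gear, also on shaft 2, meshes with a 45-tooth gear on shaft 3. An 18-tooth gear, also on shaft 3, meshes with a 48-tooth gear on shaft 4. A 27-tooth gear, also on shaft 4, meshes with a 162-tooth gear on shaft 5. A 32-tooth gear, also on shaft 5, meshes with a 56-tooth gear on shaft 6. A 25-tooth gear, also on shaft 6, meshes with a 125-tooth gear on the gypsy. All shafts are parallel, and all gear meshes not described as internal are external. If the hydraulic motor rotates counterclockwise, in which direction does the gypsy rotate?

counterclockwise

the hydraulic motor → shaft 2: external mesh, 1 reversal → CW.
shaft 2 → shaft 3: external mesh, 1 reversal → CCW.
shaft 3 → shaft 4: external mesh, 1 reversal → CW.
shaft 4 → shaft 5: external mesh, 1 reversal → CCW.
shaft 5 → shaft 6: external mesh, 1 reversal → CW.
shaft 6 → the gypsy: external mesh, 1 reversal → CCW.
6 reversals in total — an even number — so the gypsy turns the same way as the hydraulic motor.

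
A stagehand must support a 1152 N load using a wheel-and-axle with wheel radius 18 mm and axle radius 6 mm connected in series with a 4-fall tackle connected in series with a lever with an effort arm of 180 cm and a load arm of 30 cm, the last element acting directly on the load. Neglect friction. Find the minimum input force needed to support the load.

Wheel-and-axle MA = R/r = 18/6 = 3.
Block-and-tackle MA = number of supporting rope parts = 4.
Lever MA = effort arm / load arm = 180/30 = 6.
Combined ideal MA = 3 × 4 × 6 = 72.
Effort = load / MA = 1152 / 72 = 16 N.

16 N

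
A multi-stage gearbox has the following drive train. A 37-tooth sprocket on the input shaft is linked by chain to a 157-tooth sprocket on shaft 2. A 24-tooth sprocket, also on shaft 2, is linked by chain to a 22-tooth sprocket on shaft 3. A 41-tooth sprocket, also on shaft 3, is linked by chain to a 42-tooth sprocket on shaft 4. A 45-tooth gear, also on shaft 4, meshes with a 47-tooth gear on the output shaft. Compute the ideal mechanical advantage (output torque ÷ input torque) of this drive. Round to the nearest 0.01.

Each stage contributes driven/driver: chain 157/37 = 4.2432, chain 22/24 = 0.91667, chain 42/41 = 1.0244, gear mesh 47/45 = 1.0444.
Overall: 4.2432 × 0.91667 × 1.0244 × 1.0444 = 4.1616.

4.16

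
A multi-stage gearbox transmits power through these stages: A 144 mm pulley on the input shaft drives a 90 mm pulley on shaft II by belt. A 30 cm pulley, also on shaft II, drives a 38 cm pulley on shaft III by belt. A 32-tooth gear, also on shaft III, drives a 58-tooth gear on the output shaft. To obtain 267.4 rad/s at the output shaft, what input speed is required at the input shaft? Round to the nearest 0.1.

383.7 rad/s

Overall ratio R = 0.625 × 1.2667 × 1.8125 = 1.4349.
Required input speed = output speed × R = 267.4 × 1.4349 = 383.69 rad/s.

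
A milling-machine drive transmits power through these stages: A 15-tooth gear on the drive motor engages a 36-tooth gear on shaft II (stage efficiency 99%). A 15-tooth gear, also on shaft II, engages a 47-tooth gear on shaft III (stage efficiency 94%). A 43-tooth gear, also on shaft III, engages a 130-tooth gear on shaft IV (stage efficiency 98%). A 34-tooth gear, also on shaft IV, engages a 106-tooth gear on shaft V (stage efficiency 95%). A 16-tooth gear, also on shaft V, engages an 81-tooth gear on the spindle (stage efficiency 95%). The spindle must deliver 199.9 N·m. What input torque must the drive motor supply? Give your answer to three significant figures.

Overall ratio R = 2.4 × 3.1333 × 3.0233 × 3.1176 × 5.0625 = 358.83; overall efficiency η = 0.99 × 0.94 × 0.98 × 0.95 × 0.95 = 0.8231.
Input torque = output torque / (R × η) = 199.9 / (358.83 × 0.8231) = 0.67685 N·m.

0.677 N·m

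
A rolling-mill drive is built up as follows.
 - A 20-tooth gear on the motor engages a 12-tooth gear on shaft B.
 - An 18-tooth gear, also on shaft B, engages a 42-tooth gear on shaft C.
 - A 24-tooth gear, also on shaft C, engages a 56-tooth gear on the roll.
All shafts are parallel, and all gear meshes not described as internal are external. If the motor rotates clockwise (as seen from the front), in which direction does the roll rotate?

the motor → shaft B: external mesh, 1 reversal → CCW.
shaft B → shaft C: external mesh, 1 reversal → CW.
shaft C → the roll: external mesh, 1 reversal → CCW.
3 reversals in total — an odd number — so the roll turns opposite to the motor.

counterclockwise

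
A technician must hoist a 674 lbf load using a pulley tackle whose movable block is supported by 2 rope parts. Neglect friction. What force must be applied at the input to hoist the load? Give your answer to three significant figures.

337 lbf

Block-and-tackle MA = number of supporting rope parts = 2.
Effort = load / MA = 674 / 2 = 337 lbf.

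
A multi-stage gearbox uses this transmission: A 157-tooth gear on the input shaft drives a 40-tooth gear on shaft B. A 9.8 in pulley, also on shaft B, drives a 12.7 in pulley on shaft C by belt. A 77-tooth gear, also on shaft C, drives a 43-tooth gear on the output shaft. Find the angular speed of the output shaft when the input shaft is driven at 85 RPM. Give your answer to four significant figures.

461.0 RPM

gear mesh 40/157 = 0.25478 → 85/0.25478 = 333.62 RPM
belt 12.7/9.8 = 1.2959 → 333.62/1.2959 = 257.44 RPM
gear mesh 43/77 = 0.55844 → 257.44/0.55844 = 461 RPM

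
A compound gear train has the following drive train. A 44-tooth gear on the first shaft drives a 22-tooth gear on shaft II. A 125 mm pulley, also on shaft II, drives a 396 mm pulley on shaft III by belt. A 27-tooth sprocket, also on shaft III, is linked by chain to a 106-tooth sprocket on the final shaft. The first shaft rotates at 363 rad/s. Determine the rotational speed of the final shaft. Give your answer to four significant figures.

58.37 rad/s

Gear mesh: ratio = 22/44 = 0.5, so shaft II turns at 363 / 0.5 = 726 rad/s.
Belt: ratio = 396/125 = 3.168, so shaft III turns at 726 / 3.168 = 229.17 rad/s.
Chain: ratio = 106/27 = 3.9259, so the final shaft turns at 229.17 / 3.9259 = 58.373 rad/s.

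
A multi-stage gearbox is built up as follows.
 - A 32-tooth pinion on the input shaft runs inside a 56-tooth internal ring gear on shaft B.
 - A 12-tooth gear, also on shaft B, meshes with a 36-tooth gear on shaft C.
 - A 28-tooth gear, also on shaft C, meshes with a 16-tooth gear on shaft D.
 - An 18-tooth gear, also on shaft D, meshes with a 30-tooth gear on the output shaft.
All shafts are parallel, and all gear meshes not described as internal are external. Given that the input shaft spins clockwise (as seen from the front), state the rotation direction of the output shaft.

the input shaft → shaft B: internal mesh, same direction → CW.
shaft B → shaft C: external mesh, 1 reversal → CCW.
shaft C → shaft D: external mesh, 1 reversal → CW.
shaft D → the output shaft: external mesh, 1 reversal → CCW.
3 reversals in total — an odd number — so the output shaft turns opposite to the input shaft.

anticlockwise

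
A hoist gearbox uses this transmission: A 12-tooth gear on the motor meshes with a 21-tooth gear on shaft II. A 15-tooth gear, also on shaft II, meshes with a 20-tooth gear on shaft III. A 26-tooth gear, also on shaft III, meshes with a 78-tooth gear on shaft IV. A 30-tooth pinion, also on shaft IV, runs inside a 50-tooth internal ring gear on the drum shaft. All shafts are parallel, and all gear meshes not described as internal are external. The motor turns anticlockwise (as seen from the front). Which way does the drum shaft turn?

the motor → shaft II: external mesh, 1 reversal → CW.
shaft II → shaft III: external mesh, 1 reversal → CCW.
shaft III → shaft IV: external mesh, 1 reversal → CW.
shaft IV → the drum shaft: internal mesh, same direction → CW.
3 reversals in total — an odd number — so the drum shaft turns opposite to the motor.

clockwise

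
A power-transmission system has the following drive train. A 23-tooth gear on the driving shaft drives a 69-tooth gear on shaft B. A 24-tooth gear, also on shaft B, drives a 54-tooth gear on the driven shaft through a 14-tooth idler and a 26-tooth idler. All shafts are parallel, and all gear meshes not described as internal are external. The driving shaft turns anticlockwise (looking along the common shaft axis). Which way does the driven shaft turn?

anticlockwise

the driving shaft → shaft B: external mesh, 1 reversal → CW.
shaft B → the driven shaft: driver → idler → idler → driven is 3 external meshes, 3 reversals → CCW.
4 reversals in total — an even number — so the driven shaft turns the same way as the driving shaft.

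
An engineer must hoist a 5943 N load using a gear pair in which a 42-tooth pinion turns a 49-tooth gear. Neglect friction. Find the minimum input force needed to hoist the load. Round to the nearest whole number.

5094 N

Gear pair MA = 49/42 = 1.1667.
Effort = load / MA = 5943 / 1.1667 = 5094 N.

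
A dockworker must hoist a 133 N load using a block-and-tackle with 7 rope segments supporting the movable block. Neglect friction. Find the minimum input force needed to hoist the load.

Block-and-tackle MA = number of supporting rope parts = 7.
Effort = load / MA = 133 / 7 = 19 N.

19 N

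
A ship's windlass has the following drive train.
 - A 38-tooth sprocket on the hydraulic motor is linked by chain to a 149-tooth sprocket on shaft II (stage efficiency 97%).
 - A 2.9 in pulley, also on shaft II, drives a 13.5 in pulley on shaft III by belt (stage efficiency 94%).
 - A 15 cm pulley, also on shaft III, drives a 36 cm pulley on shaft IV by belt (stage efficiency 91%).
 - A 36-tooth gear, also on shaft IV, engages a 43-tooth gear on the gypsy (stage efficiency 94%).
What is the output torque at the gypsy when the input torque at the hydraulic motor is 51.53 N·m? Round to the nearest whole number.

After the chain (149/38): 51.53 × 3.9211 × 0.97 = 195.99 N·m
After the belt (13.5/2.9): 195.99 × 4.6552 × 0.94 = 857.63 N·m
After the belt (36/15): 857.63 × 2.4 × 0.91 = 1873.1 N·m
After the gear mesh (43/36): 1873.1 × 1.1944 × 0.94 = 2103 N·m

2103 N·m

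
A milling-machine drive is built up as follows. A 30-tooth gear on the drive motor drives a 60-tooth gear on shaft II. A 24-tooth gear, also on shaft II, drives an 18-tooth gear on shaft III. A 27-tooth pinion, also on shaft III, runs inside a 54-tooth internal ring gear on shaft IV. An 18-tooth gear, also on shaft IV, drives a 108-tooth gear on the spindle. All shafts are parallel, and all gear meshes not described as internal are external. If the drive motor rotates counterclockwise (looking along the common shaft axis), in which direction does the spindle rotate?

clockwise

the drive motor → shaft II: external mesh, 1 reversal → CW.
shaft II → shaft III: external mesh, 1 reversal → CCW.
shaft III → shaft IV: internal mesh, same direction → CCW.
shaft IV → the spindle: external mesh, 1 reversal → CW.
3 reversals in total — an odd number — so the spindle turns opposite to the drive motor.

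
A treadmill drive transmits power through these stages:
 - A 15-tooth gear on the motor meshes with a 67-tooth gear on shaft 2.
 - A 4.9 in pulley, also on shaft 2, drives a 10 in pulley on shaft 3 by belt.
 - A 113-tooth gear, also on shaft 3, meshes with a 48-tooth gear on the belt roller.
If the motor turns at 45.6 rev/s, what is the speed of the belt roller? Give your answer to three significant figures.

11.8 rev/s

Gear mesh: ratio = 67/15 = 4.4667, so shaft 2 turns at 45.6 / 4.4667 = 10.209 rev/s.
Belt: ratio = 10/4.9 = 2.0408, so shaft 3 turns at 10.209 / 2.0408 = 5.0024 rev/s.
Gear mesh: ratio = 48/113 = 0.42478, so the belt roller turns at 5.0024 / 0.42478 = 11.776 rev/s.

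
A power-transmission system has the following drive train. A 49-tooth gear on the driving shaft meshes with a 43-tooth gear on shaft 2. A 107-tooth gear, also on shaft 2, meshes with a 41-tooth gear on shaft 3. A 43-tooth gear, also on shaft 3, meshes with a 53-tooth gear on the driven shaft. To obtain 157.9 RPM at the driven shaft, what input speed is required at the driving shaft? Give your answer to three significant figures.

65.4 RPM

Overall ratio R = 0.87755 × 0.38318 × 1.2326 = 0.41446.
Required input speed = output speed × R = 157.9 × 0.41446 = 65.443 RPM.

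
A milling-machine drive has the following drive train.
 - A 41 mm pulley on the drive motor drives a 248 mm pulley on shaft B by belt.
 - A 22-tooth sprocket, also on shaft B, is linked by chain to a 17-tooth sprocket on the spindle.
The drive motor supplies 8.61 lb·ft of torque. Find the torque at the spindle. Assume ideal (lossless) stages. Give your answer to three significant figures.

40.2 lb·ft

Belt: ratio = 248/41 = 6.0488; torque at shaft B = 8.61 × 6.0488 = 52.08 lb·ft.
Chain: ratio = 17/22 = 0.77273; torque at the spindle = 52.08 × 0.77273 = 40.244 lb·ft.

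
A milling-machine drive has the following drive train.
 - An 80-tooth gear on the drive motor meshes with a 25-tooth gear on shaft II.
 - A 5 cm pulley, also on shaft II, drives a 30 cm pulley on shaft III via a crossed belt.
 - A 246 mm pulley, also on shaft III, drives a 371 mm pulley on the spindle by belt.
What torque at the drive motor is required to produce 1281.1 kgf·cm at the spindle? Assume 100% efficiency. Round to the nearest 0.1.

Overall ratio R = 0.3125 × 6 × 1.5081 = 2.8277.
Input torque = output torque / R = 1281.1 / 2.8277 = 453.05 kgf·cm.

453.0 kgf·cm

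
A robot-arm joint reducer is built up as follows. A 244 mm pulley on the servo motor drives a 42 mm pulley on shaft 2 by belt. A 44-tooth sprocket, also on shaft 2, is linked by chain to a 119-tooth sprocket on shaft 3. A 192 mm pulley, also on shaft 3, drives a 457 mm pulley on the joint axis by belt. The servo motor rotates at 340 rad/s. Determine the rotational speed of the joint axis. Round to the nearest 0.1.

306.8 rad/s

Belt: ratio = 42/244 = 0.17213, so shaft 2 turns at 340 / 0.17213 = 1975.2 rad/s.
Chain: ratio = 119/44 = 2.7045, so shaft 3 turns at 1975.2 / 2.7045 = 730.34 rad/s.
Belt: ratio = 457/192 = 2.3802, so the joint axis turns at 730.34 / 2.3802 = 306.84 rad/s.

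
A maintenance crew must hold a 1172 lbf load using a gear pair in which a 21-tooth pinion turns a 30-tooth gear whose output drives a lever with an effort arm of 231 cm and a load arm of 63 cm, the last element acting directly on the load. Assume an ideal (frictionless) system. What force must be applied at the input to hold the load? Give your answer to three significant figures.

224 lbf

Gear pair MA = 30/21 = 1.4286.
Lever MA = effort arm / load arm = 231/63 = 3.6667.
Combined ideal MA = 1.4286 × 3.6667 = 5.2381.
Effort = load / MA = 1172 / 5.2381 = 223.75 lbf.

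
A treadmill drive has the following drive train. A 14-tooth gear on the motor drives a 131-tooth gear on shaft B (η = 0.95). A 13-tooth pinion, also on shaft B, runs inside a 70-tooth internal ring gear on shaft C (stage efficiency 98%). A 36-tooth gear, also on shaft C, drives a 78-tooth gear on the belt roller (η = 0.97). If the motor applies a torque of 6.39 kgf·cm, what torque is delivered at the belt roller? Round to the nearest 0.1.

630.0 kgf·cm

After the gear mesh (131/14): 6.39 × 9.3571 × 0.95 = 56.803 kgf·cm
After the internal gear (70/13): 56.803 × 5.3846 × 0.98 = 299.74 kgf·cm
After the gear mesh (78/36): 299.74 × 2.1667 × 0.97 = 629.96 kgf·cm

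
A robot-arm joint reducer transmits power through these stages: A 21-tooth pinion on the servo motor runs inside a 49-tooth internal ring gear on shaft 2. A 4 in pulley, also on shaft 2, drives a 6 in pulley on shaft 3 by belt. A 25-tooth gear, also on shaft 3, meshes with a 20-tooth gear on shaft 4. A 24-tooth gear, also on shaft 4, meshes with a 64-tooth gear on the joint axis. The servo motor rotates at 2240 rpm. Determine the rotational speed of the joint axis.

300 rpm

the servo motor → shaft 2 (internal gear, 49/21): 2240 ÷ 2.3333 = 960 rpm
shaft 2 → shaft 3 (belt, 6/4): 960 ÷ 1.5 = 640 rpm
shaft 3 → shaft 4 (gear mesh, 20/25): 640 ÷ 0.8 = 800 rpm
shaft 4 → the joint axis (gear mesh, 64/24): 800 ÷ 2.6667 = 300 rpm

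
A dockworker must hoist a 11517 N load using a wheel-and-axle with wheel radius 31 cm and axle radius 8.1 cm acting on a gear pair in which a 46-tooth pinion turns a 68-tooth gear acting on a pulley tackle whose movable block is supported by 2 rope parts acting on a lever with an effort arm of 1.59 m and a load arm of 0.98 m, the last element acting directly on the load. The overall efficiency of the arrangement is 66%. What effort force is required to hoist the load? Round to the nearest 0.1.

Wheel-and-axle MA = R/r = 31/8.1 = 3.8272.
Gear pair MA = 68/46 = 1.4783.
Block-and-tackle MA = number of supporting rope parts = 2.
Lever MA = effort arm / load arm = 1.59/0.98 = 1.6224.
Combined ideal MA = 3.8272 × 1.4783 × 2 × 1.6224 = 18.358.
Actual MA = 18.358 × 0.66 = 12.116.
Effort = load / actual MA = 11517 / 12.116 = 950.53 N.

950.5 N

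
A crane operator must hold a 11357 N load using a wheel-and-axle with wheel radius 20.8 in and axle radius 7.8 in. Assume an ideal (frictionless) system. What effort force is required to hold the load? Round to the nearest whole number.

Wheel-and-axle MA = R/r = 20.8/7.8 = 2.6667.
Effort = load / MA = 11357 / 2.6667 = 4258.9 N.

4259 N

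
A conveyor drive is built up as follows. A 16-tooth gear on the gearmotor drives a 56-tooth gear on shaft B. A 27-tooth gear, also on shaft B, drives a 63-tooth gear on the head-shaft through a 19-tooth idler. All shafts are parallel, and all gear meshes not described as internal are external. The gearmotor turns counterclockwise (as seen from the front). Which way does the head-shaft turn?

the gearmotor → shaft B: external mesh, 1 reversal → CW.
shaft B → the head-shaft: driver → idler → driven is 2 external meshes, 2 reversals → CW.
3 reversals in total — an odd number — so the head-shaft turns opposite to the gearmotor.

clockwise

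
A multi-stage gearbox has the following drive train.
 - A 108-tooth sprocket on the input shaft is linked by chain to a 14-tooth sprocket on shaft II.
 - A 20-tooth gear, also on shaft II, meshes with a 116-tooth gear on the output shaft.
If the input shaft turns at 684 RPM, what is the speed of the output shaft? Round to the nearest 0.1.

909.8 RPM

chain 14/108 = 0.12963 → 684/0.12963 = 5276.6 RPM
gear mesh 116/20 = 5.8 → 5276.6/5.8 = 909.75 RPM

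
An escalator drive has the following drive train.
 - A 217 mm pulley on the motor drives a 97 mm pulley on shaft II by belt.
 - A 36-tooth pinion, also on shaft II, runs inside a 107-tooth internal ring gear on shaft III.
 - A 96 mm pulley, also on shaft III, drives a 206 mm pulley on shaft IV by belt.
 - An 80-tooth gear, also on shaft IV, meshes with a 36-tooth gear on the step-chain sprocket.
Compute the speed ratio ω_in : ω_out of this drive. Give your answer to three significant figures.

Each stage contributes driven/driver: belt 97/217 = 0.447, internal gear 107/36 = 2.9722, belt 206/96 = 2.1458, gear mesh 36/80 = 0.45.
Overall: 0.447 × 2.9722 × 2.1458 × 0.45 = 1.2829.

1.28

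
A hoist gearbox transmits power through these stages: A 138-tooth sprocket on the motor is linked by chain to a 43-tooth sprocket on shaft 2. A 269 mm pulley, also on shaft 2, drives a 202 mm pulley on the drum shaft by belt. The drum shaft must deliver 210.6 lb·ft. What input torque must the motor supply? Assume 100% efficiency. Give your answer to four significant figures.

900.1 lb·ft

Overall ratio R = 0.31159 × 0.75093 = 0.23399.
Input torque = output torque / R = 210.6 / 0.23399 = 900.06 lb·ft.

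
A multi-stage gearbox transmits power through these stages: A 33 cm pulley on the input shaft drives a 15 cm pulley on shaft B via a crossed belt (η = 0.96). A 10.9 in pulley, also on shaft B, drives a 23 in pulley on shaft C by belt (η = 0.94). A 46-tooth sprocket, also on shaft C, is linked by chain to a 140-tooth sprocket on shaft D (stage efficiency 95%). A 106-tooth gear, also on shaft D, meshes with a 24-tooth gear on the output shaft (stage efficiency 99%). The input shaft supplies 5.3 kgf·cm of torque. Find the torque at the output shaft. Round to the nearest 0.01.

2.97 kgf·cm

Belt: ratio = 15/33 = 0.45455; torque at shaft B = 5.3 × 0.45455 × 0.96 = 2.3127 kgf·cm.
Belt: ratio = 23/10.9 = 2.1101; torque at shaft C = 2.3127 × 2.1101 × 0.94 = 4.5873 kgf·cm.
Chain: ratio = 140/46 = 3.0435; torque at shaft D = 4.5873 × 3.0435 × 0.95 = 13.263 kgf·cm.
Gear mesh: ratio = 24/106 = 0.22642; torque at the output shaft = 13.263 × 0.22642 × 0.99 = 2.973 kgf·cm.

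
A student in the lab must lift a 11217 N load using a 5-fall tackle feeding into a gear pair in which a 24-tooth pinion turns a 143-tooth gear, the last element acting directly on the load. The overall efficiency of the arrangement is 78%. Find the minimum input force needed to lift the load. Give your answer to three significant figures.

483 N

Block-and-tackle MA = number of supporting rope parts = 5.
Gear pair MA = 143/24 = 5.9583.
Combined ideal MA = 5 × 5.9583 = 29.792.
Actual MA = 29.792 × 0.78 = 23.238.
Effort = load / actual MA = 11217 / 23.238 = 482.71 N.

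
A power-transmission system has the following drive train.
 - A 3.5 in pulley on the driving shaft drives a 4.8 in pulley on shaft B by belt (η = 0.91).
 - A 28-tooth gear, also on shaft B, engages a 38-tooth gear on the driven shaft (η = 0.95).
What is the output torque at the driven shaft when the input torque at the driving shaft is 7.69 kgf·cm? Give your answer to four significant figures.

12.37 kgf·cm

belt 4.8/3.5 = 1.3714 → τ = 7.69·1.3714·0.91 = 9.5971 kgf·cm
gear mesh 38/28 = 1.3571 → τ = 9.5971·1.3571·0.95 = 12.373 kgf·cm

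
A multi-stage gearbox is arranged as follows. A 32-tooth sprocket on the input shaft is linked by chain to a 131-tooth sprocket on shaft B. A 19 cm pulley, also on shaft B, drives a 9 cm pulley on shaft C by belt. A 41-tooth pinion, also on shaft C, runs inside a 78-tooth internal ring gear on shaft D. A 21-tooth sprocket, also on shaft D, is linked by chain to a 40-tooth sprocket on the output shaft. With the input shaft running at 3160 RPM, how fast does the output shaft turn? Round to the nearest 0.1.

Chain: ratio = 131/32 = 4.0938, so shaft B turns at 3160 / 4.0938 = 771.91 RPM.
Belt: ratio = 9/19 = 0.47368, so shaft C turns at 771.91 / 0.47368 = 1629.6 RPM.
Internal gear: ratio = 78/41 = 1.9024, so shaft D turns at 1629.6 / 1.9024 = 856.58 RPM.
Chain: ratio = 40/21 = 1.9048, so the output shaft turns at 856.58 / 1.9048 = 449.7 RPM.

449.7 RPM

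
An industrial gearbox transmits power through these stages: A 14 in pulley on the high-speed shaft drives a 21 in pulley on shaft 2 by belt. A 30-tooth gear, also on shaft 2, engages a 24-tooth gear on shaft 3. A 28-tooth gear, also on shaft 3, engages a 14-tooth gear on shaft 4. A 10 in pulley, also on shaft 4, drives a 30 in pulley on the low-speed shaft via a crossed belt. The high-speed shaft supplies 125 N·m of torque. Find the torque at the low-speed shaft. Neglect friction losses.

belt 21/14 = 1.5 → τ = 125·1.5 = 187.5 N·m
gear mesh 24/30 = 0.8 → τ = 187.5·0.8 = 150 N·m
gear mesh 14/28 = 0.5 → τ = 150·0.5 = 75 N·m
belt 30/10 = 3 → τ = 75·3 = 225 N·m

225 N·m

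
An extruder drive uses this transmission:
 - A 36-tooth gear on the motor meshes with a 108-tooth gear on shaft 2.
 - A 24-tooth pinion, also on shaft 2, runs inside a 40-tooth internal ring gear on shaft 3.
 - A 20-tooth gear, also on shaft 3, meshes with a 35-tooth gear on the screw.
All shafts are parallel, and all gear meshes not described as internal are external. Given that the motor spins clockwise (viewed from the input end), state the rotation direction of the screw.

the motor → shaft 2: external mesh, 1 reversal → CCW.
shaft 2 → shaft 3: internal mesh, same direction → CCW.
shaft 3 → the screw: external mesh, 1 reversal → CW.
2 reversals in total — an even number — so the screw turns the same way as the motor.

clockwise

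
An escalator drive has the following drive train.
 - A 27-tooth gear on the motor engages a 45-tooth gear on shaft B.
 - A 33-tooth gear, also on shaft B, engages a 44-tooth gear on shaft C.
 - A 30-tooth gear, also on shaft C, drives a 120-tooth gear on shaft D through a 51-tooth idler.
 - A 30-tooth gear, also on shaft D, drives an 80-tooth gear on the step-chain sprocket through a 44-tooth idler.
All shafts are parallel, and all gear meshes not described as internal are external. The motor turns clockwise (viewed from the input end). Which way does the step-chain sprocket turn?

the motor → shaft B: external mesh, 1 reversal → CCW.
shaft B → shaft C: external mesh, 1 reversal → CW.
shaft C → shaft D: driver → idler → driven is 2 external meshes, 2 reversals → CW.
shaft D → the step-chain sprocket: driver → idler → driven is 2 external meshes, 2 reversals → CW.
6 reversals in total — an even number — so the step-chain sprocket turns the same way as the motor.

clockwise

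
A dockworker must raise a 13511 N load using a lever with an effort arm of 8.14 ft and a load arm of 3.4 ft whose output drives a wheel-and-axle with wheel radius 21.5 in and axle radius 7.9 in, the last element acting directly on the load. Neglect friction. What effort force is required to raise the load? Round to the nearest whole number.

2074 N

Lever MA = effort arm / load arm = 8.14/3.4 = 2.3941.
Wheel-and-axle MA = R/r = 21.5/7.9 = 2.7215.
Combined ideal MA = 2.3941 × 2.7215 = 6.5156.
Effort = load / MA = 13511 / 6.5156 = 2073.6 N.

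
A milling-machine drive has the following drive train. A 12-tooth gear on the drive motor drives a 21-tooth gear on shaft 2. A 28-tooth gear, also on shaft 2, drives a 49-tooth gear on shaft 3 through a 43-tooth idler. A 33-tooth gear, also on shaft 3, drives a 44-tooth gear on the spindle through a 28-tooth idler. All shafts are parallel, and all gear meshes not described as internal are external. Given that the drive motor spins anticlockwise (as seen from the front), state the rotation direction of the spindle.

clockwise

the drive motor → shaft 2: external mesh, 1 reversal → CW.
shaft 2 → shaft 3: driver → idler → driven is 2 external meshes, 2 reversals → CW.
shaft 3 → the spindle: driver → idler → driven is 2 external meshes, 2 reversals → CW.
5 reversals in total — an odd number — so the spindle turns opposite to the drive motor.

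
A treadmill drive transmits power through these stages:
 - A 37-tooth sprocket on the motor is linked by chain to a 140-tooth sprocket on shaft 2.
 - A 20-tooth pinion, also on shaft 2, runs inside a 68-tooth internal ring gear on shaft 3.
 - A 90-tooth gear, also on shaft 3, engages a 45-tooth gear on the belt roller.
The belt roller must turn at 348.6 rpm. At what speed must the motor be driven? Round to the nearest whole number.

Overall ratio R = 3.7838 × 3.4 × 0.5 = 6.4324.
Required input speed = output speed × R = 348.6 × 6.4324 = 2242.3 rpm.

2242 rpm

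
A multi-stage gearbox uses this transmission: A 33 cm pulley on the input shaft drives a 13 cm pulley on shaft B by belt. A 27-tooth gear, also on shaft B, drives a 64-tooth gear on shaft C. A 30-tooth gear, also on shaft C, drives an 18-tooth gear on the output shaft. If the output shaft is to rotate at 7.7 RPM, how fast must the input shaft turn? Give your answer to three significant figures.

4.31 RPM

Overall ratio R = 0.39394 × 2.3704 × 0.6 = 0.56027.
Required input speed = output speed × R = 7.7 × 0.56027 = 4.3141 RPM.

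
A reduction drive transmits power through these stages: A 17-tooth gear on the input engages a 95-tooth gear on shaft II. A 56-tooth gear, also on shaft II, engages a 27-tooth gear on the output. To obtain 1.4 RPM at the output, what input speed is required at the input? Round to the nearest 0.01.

3.77 RPM

Overall ratio R = 5.5882 × 0.48214 = 2.6943.
Required input speed = output speed × R = 1.4 × 2.6943 = 3.7721 RPM.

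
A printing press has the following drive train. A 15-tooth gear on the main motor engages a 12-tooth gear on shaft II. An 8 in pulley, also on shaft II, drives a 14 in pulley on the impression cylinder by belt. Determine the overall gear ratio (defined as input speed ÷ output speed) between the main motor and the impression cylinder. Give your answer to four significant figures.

1.400

Each stage contributes driven/driver: gear mesh 12/15 = 0.8, belt 14/8 = 1.75.
Overall: 0.8 × 1.75 = 1.4.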